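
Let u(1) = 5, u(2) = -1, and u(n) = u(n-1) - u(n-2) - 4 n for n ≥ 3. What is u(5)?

u(3) = (-1) - 5 - 12 = -18
u(4) = (-18) - (-1) - 16 = -33
u(5) = (-33) - (-18) - 20 = -35

-35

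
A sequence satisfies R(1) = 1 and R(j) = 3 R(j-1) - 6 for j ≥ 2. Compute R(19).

The fixed point is -6/(1 - 3) = 3, so R(j) - 3 = 3(R(j-1) - 3).
Hence R(j) = -2·3^{j-1} + 3.
R(19) = -2·3^{18} + 3 = -2·387420489 + 3 = -774840975.

-774840975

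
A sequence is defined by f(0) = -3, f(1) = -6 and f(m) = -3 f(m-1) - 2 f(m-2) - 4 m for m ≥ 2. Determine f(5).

f(2) = -3(-6) - 2(-3) - 8 = 16
f(3) = -3(16) - 2(-6) - 12 = -48
f(4) = -3(-48) - 2(16) - 16 = 96
f(5) = -3(96) - 2(-48) - 20 = -212

-212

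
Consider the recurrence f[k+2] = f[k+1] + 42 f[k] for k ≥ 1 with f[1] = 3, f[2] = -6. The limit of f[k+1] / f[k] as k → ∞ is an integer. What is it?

7

The characteristic equation is r^2 - r - 42 = 0, which factors as (r - 7)(r + 6) = 0.
So the roots are 7 and -6. Since |7| > |-6| and the coefficient of 7^k is non-zero, the ratio tends to 7.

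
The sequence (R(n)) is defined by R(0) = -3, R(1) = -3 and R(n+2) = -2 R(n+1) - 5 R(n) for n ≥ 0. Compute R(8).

2589

R(2) = -2·(-3) - 5·(-3) = 21
R(3) = -2·21 - 5·(-3) = -27
R(4) = -2·(-27) - 5·21 = -51
R(5) = -2·(-51) - 5·(-27) = 237
R(6) = -2·237 - 5·(-51) = -219
R(7) = -2·(-219) - 5·237 = -747
R(8) = -2·(-747) - 5·(-219) = 2589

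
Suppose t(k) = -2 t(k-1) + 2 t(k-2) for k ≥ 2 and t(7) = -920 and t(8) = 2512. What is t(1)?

Rearranging, t(k-2) = (t(k) + 2 t(k-1)) / 2.
t(6) = (2512 + 2*(-920)) / 2 = 672/2 = 336
t(5) = (-920 + 2*336) / 2 = -248/2 = -124
t(4) = (336 + 2*(-124)) / 2 = 88/2 = 44
t(3) = (-124 + 2*44) / 2 = -36/2 = -18
t(2) = (44 + 2*(-18)) / 2 = 8/2 = 4
t(1) = (-18 + 2*4) / 2 = -10/2 = -5

-5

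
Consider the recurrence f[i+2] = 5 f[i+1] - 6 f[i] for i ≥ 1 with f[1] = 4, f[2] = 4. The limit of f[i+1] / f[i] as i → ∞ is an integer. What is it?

The characteristic equation is r^2 - 5r + 6 = 0, which factors as (r - 3)(r - 2) = 0.
So the roots are 3 and 2. Since |3| > |2| and the coefficient of 3^i is non-zero, the ratio tends to 3.

3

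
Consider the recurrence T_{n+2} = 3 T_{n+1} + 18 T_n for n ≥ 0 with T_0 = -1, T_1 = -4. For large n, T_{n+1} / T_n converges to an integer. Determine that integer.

6

The characteristic equation is r^2 - 3r - 18 = 0, which factors as (r - 6)(r + 3) = 0.
So the roots are 6 and -3. Since |6| > |-3| and the coefficient of 6^n is non-zero, the ratio tends to 6.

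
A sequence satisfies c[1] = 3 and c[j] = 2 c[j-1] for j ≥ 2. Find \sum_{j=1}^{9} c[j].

c[2] = 2(3) = 6
c[3] = 2(6) = 12
c[4] = 2(12) = 24
c[5] = 2(24) = 48
c[6] = 2(48) = 96
c[7] = 2(96) = 192
c[8] = 2(192) = 384
c[9] = 2(384) = 768
Sum = 3 + 6 + 12 + 24 + 48 + 96 + 192 + 384 + 768 = 1533

1533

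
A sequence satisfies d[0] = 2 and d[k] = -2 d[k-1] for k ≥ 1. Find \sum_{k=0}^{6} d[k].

d[1] = -2·2 = -4
d[2] = -2·(-4) = 8
d[3] = -2·8 = -16
d[4] = -2·(-16) = 32
d[5] = -2·32 = -64
d[6] = -2·(-64) = 128
Sum = 2 + (-4) + 8 + (-16) + 32 + (-64) + 128 = 86

86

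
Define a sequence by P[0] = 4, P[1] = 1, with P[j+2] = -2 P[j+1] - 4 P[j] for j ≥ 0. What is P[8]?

-1152

P[2] = -2(1) - 4(4) = -18
P[3] = -2(-18) - 4(1) = 32
P[4] = -2(32) - 4(-18) = 8
P[5] = -2(8) - 4(32) = -144
P[6] = -2(-144) - 4(8) = 256
P[7] = -2(256) - 4(-144) = 64
P[8] = -2(64) - 4(256) = -1152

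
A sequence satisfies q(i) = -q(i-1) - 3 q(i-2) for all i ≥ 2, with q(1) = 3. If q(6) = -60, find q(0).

Let q(0) = z.
q(2) = -3 - 3z
q(3) = -6 + 3z
q(4) = 15 + 6z
q(5) = 3 - 15z
q(6) = -48 - 3z
So -48 - 3z = -60, giving z = 4.

4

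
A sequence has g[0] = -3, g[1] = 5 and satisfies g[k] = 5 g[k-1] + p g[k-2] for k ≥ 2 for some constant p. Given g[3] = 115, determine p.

g[2] = 25 - 3p
g[3] = 125 - 10p
So 125 - 10p = 115, giving p = 1.

1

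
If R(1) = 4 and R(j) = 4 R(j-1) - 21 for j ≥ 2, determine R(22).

-13194139533305

The fixed point is -21/(1 - 4) = 7, so R(j) - 7 = 4(R(j-1) - 7).
Hence R(j) = -3·4^{j-1} + 7.
R(22) = -3·4^{21} + 7 = -3·4398046511104 + 7 = -13194139533305.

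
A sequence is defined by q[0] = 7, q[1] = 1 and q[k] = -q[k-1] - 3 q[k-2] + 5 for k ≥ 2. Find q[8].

q[2] = -1 - 3*7 + 5 = -17
q[3] = -(-17) - 3*1 + 5 = 19
q[4] = -19 - 3*(-17) + 5 = 37
q[5] = -37 - 3*19 + 5 = -89
q[6] = -(-89) - 3*37 + 5 = -17
q[7] = -(-17) - 3*(-89) + 5 = 289
q[8] = -289 - 3*(-17) + 5 = -233

-233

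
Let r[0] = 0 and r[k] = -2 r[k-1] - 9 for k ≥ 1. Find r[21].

The fixed point is -9/(1 + 2) = -3, so r[k] + 3 = -2(r[k-1] + 3).
Hence r[k] = 3·(-2)^k - 3.
r[21] = 3·(-2)^{21} - 3 = 3·-2097152 - 3 = -6291459.

-6291459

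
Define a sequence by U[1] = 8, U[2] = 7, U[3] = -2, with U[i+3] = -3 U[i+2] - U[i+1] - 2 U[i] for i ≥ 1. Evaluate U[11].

U[4] = -3(-2) - 7 - 2(8) = -17
U[5] = -3(-17) - (-2) - 2(7) = 39
U[6] = -3(39) - (-17) - 2(-2) = -96
U[7] = -3(-96) - 39 - 2(-17) = 283
U[8] = -3(283) - (-96) - 2(39) = -831
U[9] = -3(-831) - 283 - 2(-96) = 2402
U[10] = -3(2402) - (-831) - 2(283) = -6941
U[11] = -3(-6941) - 2402 - 2(-831) = 20083

20083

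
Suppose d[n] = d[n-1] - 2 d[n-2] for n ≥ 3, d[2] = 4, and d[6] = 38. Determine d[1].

7

Let d[1] = y.
d[3] = 4 - 2y
d[4] = -4 - 2y
d[5] = -12 + 2y
d[6] = -4 + 6y
So -4 + 6y = 38, giving y = 7.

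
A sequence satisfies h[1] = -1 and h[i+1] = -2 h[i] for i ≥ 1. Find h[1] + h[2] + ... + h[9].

-171

h[2] = -2(-1) = 2
h[3] = -2(2) = -4
h[4] = -2(-4) = 8
h[5] = -2(8) = -16
h[6] = -2(-16) = 32
h[7] = -2(32) = -64
h[8] = -2(-64) = 128
h[9] = -2(128) = -256
Sum = (-1) + 2 + (-4) + 8 + (-16) + 32 + (-64) + 128 + (-256) = -171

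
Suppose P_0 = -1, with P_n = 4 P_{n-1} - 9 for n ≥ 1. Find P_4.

P_1 = 4(-1) - 9 = -13
P_2 = 4(-13) - 9 = -61
P_3 = 4(-61) - 9 = -253
P_4 = 4(-253) - 9 = -1021

-1021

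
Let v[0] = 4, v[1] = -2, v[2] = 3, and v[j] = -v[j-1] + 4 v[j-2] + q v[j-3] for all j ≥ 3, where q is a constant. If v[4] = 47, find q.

-4

v[3] = -11 + 4q
v[4] = 23 - 6q
So 23 - 6q = 47, giving q = -4.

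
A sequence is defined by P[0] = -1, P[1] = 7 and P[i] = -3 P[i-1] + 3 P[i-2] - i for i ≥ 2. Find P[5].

1393

P[2] = -3·7 + 3·(-1) - 2 = -26
P[3] = -3·(-26) + 3·7 - 3 = 96
P[4] = -3·96 + 3·(-26) - 4 = -370
P[5] = -3·(-370) + 3·96 - 5 = 1393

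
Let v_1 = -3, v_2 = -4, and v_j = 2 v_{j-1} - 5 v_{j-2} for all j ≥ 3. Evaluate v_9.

v_3 = 2(-4) - 5(-3) = 7
v_4 = 2(7) - 5(-4) = 34
v_5 = 2(34) - 5(7) = 33
v_6 = 2(33) - 5(34) = -104
v_7 = 2(-104) - 5(33) = -373
v_8 = 2(-373) - 5(-104) = -226
v_9 = 2(-226) - 5(-373) = 1413

1413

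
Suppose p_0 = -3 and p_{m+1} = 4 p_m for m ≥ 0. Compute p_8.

-196608

p_1 = 4·(-3) = -12
p_2 = 4·(-12) = -48
p_3 = 4·(-48) = -192
p_4 = 4·(-192) = -768
p_5 = 4·(-768) = -3072
p_6 = 4·(-3072) = -12288
p_7 = 4·(-12288) = -49152
p_8 = 4·(-49152) = -196608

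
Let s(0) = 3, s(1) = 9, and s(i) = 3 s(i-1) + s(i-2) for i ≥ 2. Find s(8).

s(2) = 3·9 + 3 = 30
s(3) = 3·30 + 9 = 99
s(4) = 3·99 + 30 = 327
s(5) = 3·327 + 99 = 1080
s(6) = 3·1080 + 327 = 3567
s(7) = 3·3567 + 1080 = 11781
s(8) = 3·11781 + 3567 = 38910

38910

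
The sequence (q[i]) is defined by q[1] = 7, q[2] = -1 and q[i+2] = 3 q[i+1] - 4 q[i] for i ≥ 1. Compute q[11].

-3007

q[3] = 3*(-1) - 4*7 = -31
q[4] = 3*(-31) - 4*(-1) = -89
q[5] = 3*(-89) - 4*(-31) = -143
q[6] = 3*(-143) - 4*(-89) = -73
q[7] = 3*(-73) - 4*(-143) = 353
q[8] = 3*353 - 4*(-73) = 1351
q[9] = 3*1351 - 4*353 = 2641
q[10] = 3*2641 - 4*1351 = 2519
q[11] = 3*2519 - 4*2641 = -3007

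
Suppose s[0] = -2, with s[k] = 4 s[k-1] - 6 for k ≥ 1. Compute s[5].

-4094

s[1] = 4·(-2) - 6 = -14
s[2] = 4·(-14) - 6 = -62
s[3] = 4·(-62) - 6 = -254
s[4] = 4·(-254) - 6 = -1022
s[5] = 4·(-1022) - 6 = -4094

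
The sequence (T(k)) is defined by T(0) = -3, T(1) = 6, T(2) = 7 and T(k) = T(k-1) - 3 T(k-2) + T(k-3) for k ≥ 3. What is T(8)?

-255

T(3) = 7 - 3(6) + (-3) = -14
T(4) = (-14) - 3(7) + 6 = -29
T(5) = (-29) - 3(-14) + 7 = 20
T(6) = 20 - 3(-29) + (-14) = 93
T(7) = 93 - 3(20) + (-29) = 4
T(8) = 4 - 3(93) + 20 = -255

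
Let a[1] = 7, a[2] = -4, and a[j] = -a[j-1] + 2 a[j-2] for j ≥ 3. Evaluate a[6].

a[3] = -(-4) + 2·7 = 18
a[4] = -18 + 2·(-4) = -26
a[5] = -(-26) + 2·18 = 62
a[6] = -62 + 2·(-26) = -114

-114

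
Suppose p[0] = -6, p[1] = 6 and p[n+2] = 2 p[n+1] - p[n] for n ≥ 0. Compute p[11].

p[2] = 2·6 - (-6) = 18
p[3] = 2·18 - 6 = 30
p[4] = 2·30 - 18 = 42
p[5] = 2·42 - 30 = 54
p[6] = 2·54 - 42 = 66
p[7] = 2·66 - 54 = 78
p[8] = 2·78 - 66 = 90
p[9] = 2·90 - 78 = 102
p[10] = 2·102 - 90 = 114
p[11] = 2·114 - 102 = 126

126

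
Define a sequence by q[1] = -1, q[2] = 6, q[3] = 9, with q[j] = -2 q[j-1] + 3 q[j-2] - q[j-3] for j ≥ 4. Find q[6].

q[4] = -2·9 + 3·6 - (-1) = 1
q[5] = -2·1 + 3·9 - 6 = 19
q[6] = -2·19 + 3·1 - 9 = -44

-44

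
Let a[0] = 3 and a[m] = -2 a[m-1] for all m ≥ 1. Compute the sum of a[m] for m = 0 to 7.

a[1] = -2(3) = -6
a[2] = -2(-6) = 12
a[3] = -2(12) = -24
a[4] = -2(-24) = 48
a[5] = -2(48) = -96
a[6] = -2(-96) = 192
a[7] = -2(192) = -384
Sum = 3 + (-6) + 12 + (-24) + 48 + (-96) + 192 + (-384) = -255

-255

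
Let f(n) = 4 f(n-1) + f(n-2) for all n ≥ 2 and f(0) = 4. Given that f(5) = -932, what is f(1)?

Let f(1) = z.
f(2) = 4 + 4z
f(3) = 16 + 17z
f(4) = 68 + 72z
f(5) = 288 + 305z
So 288 + 305z = -932, giving z = -4.

-4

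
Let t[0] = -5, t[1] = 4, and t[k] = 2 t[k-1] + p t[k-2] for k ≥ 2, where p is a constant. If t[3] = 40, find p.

-4

t[2] = 8 - 5p
t[3] = 16 - 6p
So 16 - 6p = 40, giving p = -4.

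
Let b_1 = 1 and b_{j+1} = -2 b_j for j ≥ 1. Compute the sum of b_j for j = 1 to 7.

b_2 = -2(1) = -2
b_3 = -2(-2) = 4
b_4 = -2(4) = -8
b_5 = -2(-8) = 16
b_6 = -2(16) = -32
b_7 = -2(-32) = 64
Sum = 1 + (-2) + 4 + (-8) + 16 + (-32) + 64 = 43

43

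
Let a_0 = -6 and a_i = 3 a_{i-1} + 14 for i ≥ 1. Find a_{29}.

The fixed point is 14/(1 - 3) = -7, so a_i + 7 = 3(a_{i-1} + 7).
Hence a_i = 1·3^i - 7.
a_{29} = 1·3^{29} - 7 = 1·68630377364883 - 7 = 68630377364876.

68630377364876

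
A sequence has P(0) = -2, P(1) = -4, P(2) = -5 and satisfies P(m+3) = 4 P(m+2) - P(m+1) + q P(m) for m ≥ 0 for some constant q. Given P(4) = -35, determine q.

-2

P(3) = -16 - 2q
P(4) = -59 - 12q
So -59 - 12q = -35, giving q = -2.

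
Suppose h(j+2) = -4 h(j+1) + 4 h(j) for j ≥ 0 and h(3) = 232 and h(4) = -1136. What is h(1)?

6

Rearranging, h(j-2) = (h(j) + 4 h(j-1)) / 4.
h(2) = (-1136 + 4·232) / 4 = -208/4 = -52
h(1) = (232 + 4·(-52)) / 4 = 24/4 = 6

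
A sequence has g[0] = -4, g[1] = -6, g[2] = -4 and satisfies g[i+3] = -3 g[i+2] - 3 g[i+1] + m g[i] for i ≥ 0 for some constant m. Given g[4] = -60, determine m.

3

g[3] = 30 - 4m
g[4] = -78 + 6m
So -78 + 6m = -60, giving m = 3.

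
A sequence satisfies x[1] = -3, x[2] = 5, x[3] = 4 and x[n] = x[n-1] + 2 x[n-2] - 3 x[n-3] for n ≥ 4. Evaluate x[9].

-59

x[4] = 4 + 2·5 - 3·(-3) = 23
x[5] = 23 + 2·4 - 3·5 = 16
x[6] = 16 + 2·23 - 3·4 = 50
x[7] = 50 + 2·16 - 3·23 = 13
x[8] = 13 + 2·50 - 3·16 = 65
x[9] = 65 + 2·13 - 3·50 = -59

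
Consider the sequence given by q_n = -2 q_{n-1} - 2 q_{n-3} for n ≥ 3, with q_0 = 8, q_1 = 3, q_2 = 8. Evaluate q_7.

q_3 = -2*8 - 2*8 = -32
q_4 = -2*(-32) - 2*3 = 58
q_5 = -2*58 - 2*8 = -132
q_6 = -2*(-132) - 2*(-32) = 328
q_7 = -2*328 - 2*58 = -772

-772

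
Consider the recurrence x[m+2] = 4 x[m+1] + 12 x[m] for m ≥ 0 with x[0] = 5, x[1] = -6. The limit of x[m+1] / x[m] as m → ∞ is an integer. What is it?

The characteristic equation is r^2 - 4r - 12 = 0, which factors as (r - 6)(r + 2) = 0.
So the roots are 6 and -2. Since |6| > |-2| and the coefficient of 6^m is non-zero, the ratio tends to 6.

6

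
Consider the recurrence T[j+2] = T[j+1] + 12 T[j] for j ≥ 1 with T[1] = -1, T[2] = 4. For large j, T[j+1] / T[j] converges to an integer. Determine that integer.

4

The characteristic equation is r^2 - r - 12 = 0, which factors as (r - 4)(r + 3) = 0.
So the roots are 4 and -3. Since |4| > |-3| and the coefficient of 4^j is non-zero, the ratio tends to 4.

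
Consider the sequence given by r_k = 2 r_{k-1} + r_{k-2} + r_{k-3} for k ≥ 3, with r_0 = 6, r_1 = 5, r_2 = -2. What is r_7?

r_3 = 2(-2) + 5 + 6 = 7
r_4 = 2(7) + (-2) + 5 = 17
r_5 = 2(17) + 7 + (-2) = 39
r_6 = 2(39) + 17 + 7 = 102
r_7 = 2(102) + 39 + 17 = 260

260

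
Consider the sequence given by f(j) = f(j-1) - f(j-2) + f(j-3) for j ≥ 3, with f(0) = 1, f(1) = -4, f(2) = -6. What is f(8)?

f(3) = (-6) - (-4) + 1 = -1
f(4) = (-1) - (-6) + (-4) = 1
f(5) = 1 - (-1) + (-6) = -4
f(6) = (-4) - 1 + (-1) = -6
f(7) = (-6) - (-4) + 1 = -1
f(8) = (-1) - (-6) + (-4) = 1

1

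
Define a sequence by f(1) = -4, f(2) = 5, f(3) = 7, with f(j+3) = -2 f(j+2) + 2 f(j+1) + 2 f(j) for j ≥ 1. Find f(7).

284

f(4) = -2·7 + 2·5 + 2·(-4) = -12
f(5) = -2·(-12) + 2·7 + 2·5 = 48
f(6) = -2·48 + 2·(-12) + 2·7 = -106
f(7) = -2·(-106) + 2·48 + 2·(-12) = 284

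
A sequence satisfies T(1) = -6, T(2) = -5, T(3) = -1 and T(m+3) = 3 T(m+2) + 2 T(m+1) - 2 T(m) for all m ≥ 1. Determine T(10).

T(4) = 3*(-1) + 2*(-5) - 2*(-6) = -1
T(5) = 3*(-1) + 2*(-1) - 2*(-5) = 5
T(6) = 3*5 + 2*(-1) - 2*(-1) = 15
T(7) = 3*15 + 2*5 - 2*(-1) = 57
T(8) = 3*57 + 2*15 - 2*5 = 191
T(9) = 3*191 + 2*57 - 2*15 = 657
T(10) = 3*657 + 2*191 - 2*57 = 2239

2239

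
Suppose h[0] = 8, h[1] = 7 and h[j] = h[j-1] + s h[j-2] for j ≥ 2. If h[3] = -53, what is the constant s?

h[2] = 7 + 8s
h[3] = 7 + 15s
So 7 + 15s = -53, giving s = -4.

-4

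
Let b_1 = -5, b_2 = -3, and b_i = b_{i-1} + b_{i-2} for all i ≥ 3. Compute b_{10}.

b_3 = (-3) + (-5) = -8
b_4 = (-8) + (-3) = -11
b_5 = (-11) + (-8) = -19
b_6 = (-19) + (-11) = -30
b_7 = (-30) + (-19) = -49
b_8 = (-49) + (-30) = -79
b_9 = (-79) + (-49) = -128
b_{10} = (-128) + (-79) = -207

-207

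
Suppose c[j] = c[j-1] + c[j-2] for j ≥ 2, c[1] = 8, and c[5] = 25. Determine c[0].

-5

Let c[0] = v.
c[2] = 8 + v
c[3] = 16 + v
c[4] = 24 + 2v
c[5] = 40 + 3v
So 40 + 3v = 25, giving v = -5.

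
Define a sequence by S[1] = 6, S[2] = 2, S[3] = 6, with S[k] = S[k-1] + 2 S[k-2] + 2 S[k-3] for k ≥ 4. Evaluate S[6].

94

S[4] = 6 + 2*2 + 2*6 = 22
S[5] = 22 + 2*6 + 2*2 = 38
S[6] = 38 + 2*22 + 2*6 = 94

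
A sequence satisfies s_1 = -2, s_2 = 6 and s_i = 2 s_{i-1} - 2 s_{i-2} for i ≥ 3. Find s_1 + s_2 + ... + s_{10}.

s_3 = 2*6 - 2*(-2) = 16
s_4 = 2*16 - 2*6 = 20
s_5 = 2*20 - 2*16 = 8
s_6 = 2*8 - 2*20 = -24
s_7 = 2*(-24) - 2*8 = -64
s_8 = 2*(-64) - 2*(-24) = -80
s_9 = 2*(-80) - 2*(-64) = -32
s_{10} = 2*(-32) - 2*(-80) = 96
Sum = (-2) + 6 + 16 + 20 + 8 + (-24) + (-64) + (-80) + (-32) + 96 = -56

-56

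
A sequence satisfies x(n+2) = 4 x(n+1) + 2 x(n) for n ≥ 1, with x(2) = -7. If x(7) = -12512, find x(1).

Let x(1) = w.
x(3) = -28 + 2w
x(4) = -126 + 8w
x(5) = -560 + 36w
x(6) = -2492 + 160w
x(7) = -11088 + 712w
So -11088 + 712w = -12512, giving w = -2.

-2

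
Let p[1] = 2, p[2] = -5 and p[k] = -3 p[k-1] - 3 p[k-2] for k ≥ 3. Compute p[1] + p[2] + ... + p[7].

-42

p[3] = -3*(-5) - 3*2 = 9
p[4] = -3*9 - 3*(-5) = -12
p[5] = -3*(-12) - 3*9 = 9
p[6] = -3*9 - 3*(-12) = 9
p[7] = -3*9 - 3*9 = -54
Sum = 2 + (-5) + 9 + (-12) + 9 + 9 + (-54) = -42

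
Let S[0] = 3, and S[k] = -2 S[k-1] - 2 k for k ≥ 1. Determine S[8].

S[1] = -2·3 - 2 = -8
S[2] = -2·(-8) - 4 = 12
S[3] = -2·12 - 6 = -30
S[4] = -2·(-30) - 8 = 52
S[5] = -2·52 - 10 = -114
S[6] = -2·(-114) - 12 = 216
S[7] = -2·216 - 14 = -446
S[8] = -2·(-446) - 16 = 876

876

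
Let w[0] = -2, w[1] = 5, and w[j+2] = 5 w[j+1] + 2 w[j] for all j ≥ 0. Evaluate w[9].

2761315

w[2] = 5·5 + 2·(-2) = 21
w[3] = 5·21 + 2·5 = 115
w[4] = 5·115 + 2·21 = 617
w[5] = 5·617 + 2·115 = 3315
w[6] = 5·3315 + 2·617 = 17809
w[7] = 5·17809 + 2·3315 = 95675
w[8] = 5·95675 + 2·17809 = 513993
w[9] = 5·513993 + 2·95675 = 2761315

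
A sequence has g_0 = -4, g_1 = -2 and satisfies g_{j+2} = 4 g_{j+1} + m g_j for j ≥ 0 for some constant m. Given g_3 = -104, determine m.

g_2 = -8 - 4m
g_3 = -32 - 18m
So -32 - 18m = -104, giving m = 4.

4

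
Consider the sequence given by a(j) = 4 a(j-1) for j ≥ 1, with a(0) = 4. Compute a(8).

a(1) = 4(4) = 16
a(2) = 4(16) = 64
a(3) = 4(64) = 256
a(4) = 4(256) = 1024
a(5) = 4(1024) = 4096
a(6) = 4(4096) = 16384
a(7) = 4(16384) = 65536
a(8) = 4(65536) = 262144

262144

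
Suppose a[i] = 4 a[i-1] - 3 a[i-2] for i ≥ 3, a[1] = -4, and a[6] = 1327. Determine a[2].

Let a[2] = z.
a[3] = 12 + 4z
a[4] = 48 + 13z
a[5] = 156 + 40z
a[6] = 480 + 121z
So 480 + 121z = 1327, giving z = 7.

7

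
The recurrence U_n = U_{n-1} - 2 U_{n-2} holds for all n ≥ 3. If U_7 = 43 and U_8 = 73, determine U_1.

Rearranging, U_{n-2} = (U_n - U_{n-1}) / -2.
U_6 = (73 - 43) / -2 = 30/-2 = -15
U_5 = (43 - (-15)) / -2 = 58/-2 = -29
U_4 = (-15 - (-29)) / -2 = 14/-2 = -7
U_3 = (-29 - (-7)) / -2 = -22/-2 = 11
U_2 = (-7 - 11) / -2 = -18/-2 = 9
U_1 = (11 - 9) / -2 = 2/-2 = -1

-1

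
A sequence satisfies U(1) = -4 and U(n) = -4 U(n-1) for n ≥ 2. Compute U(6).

4096

U(2) = -4·(-4) = 16
U(3) = -4·16 = -64
U(4) = -4·(-64) = 256
U(5) = -4·256 = -1024
U(6) = -4·(-1024) = 4096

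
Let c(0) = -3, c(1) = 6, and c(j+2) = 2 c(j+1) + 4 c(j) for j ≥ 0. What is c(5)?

192

c(2) = 2*6 + 4*(-3) = 0
c(3) = 2*0 + 4*6 = 24
c(4) = 2*24 + 4*0 = 48
c(5) = 2*48 + 4*24 = 192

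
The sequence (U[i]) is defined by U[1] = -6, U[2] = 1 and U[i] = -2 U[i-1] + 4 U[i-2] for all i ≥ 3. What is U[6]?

U[3] = -2(1) + 4(-6) = -26
U[4] = -2(-26) + 4(1) = 56
U[5] = -2(56) + 4(-26) = -216
U[6] = -2(-216) + 4(56) = 656

656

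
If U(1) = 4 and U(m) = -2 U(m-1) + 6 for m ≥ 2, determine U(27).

The fixed point is 6/(1 + 2) = 2, so U(m) - 2 = -2(U(m-1) - 2).
Hence U(m) = 2·(-2)^{m-1} + 2.
U(27) = 2·(-2)^{26} + 2 = 2·67108864 + 2 = 134217730.

134217730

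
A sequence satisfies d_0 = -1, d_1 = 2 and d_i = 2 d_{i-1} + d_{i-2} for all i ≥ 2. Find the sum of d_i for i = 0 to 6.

188

d_2 = 2(2) + (-1) = 3
d_3 = 2(3) + 2 = 8
d_4 = 2(8) + 3 = 19
d_5 = 2(19) + 8 = 46
d_6 = 2(46) + 19 = 111
Sum = (-1) + 2 + 3 + 8 + 19 + 46 + 111 = 188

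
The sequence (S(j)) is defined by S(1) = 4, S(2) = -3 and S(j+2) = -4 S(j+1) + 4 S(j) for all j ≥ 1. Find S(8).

-68288

S(3) = -4*(-3) + 4*4 = 28
S(4) = -4*28 + 4*(-3) = -124
S(5) = -4*(-124) + 4*28 = 608
S(6) = -4*608 + 4*(-124) = -2928
S(7) = -4*(-2928) + 4*608 = 14144
S(8) = -4*14144 + 4*(-2928) = -68288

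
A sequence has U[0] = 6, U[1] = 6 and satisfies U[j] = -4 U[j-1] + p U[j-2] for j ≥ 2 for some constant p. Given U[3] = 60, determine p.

U[2] = -24 + 6p
U[3] = 96 - 18p
So 96 - 18p = 60, giving p = 2.

2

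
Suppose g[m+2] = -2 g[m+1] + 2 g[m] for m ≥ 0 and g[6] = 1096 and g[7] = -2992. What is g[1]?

Rearranging, g[m-2] = (g[m] + 2 g[m-1]) / 2.
g[5] = (-2992 + 2*1096) / 2 = -800/2 = -400
g[4] = (1096 + 2*(-400)) / 2 = 296/2 = 148
g[3] = (-400 + 2*148) / 2 = -104/2 = -52
g[2] = (148 + 2*(-52)) / 2 = 44/2 = 22
g[1] = (-52 + 2*22) / 2 = -8/2 = -4

-4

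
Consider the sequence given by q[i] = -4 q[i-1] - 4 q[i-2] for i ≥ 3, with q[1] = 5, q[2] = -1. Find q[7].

q[3] = -4(-1) - 4(5) = -16
q[4] = -4(-16) - 4(-1) = 68
q[5] = -4(68) - 4(-16) = -208
q[6] = -4(-208) - 4(68) = 560
q[7] = -4(560) - 4(-208) = -1408

-1408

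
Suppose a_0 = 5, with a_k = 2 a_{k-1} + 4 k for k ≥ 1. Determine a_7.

1628

a_1 = 2·5 + 4 = 14
a_2 = 2·14 + 8 = 36
a_3 = 2·36 + 12 = 84
a_4 = 2·84 + 16 = 184
a_5 = 2·184 + 20 = 388
a_6 = 2·388 + 24 = 800
a_7 = 2·800 + 28 = 1628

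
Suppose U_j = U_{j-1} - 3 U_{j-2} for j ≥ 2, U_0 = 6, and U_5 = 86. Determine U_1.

-4

Let U_1 = y.
U_2 = -18 + y
U_3 = -18 - 2y
U_4 = 36 - 5y
U_5 = 90 + y
So 90 + y = 86, giving y = -4.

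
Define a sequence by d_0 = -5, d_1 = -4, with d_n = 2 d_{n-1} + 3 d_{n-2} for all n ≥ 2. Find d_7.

d_2 = 2(-4) + 3(-5) = -23
d_3 = 2(-23) + 3(-4) = -58
d_4 = 2(-58) + 3(-23) = -185
d_5 = 2(-185) + 3(-58) = -544
d_6 = 2(-544) + 3(-185) = -1643
d_7 = 2(-1643) + 3(-544) = -4918

-4918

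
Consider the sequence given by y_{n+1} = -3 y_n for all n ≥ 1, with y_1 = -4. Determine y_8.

8748

y_2 = -3(-4) = 12
y_3 = -3(12) = -36
y_4 = -3(-36) = 108
y_5 = -3(108) = -324
y_6 = -3(-324) = 972
y_7 = -3(972) = -2916
y_8 = -3(-2916) = 8748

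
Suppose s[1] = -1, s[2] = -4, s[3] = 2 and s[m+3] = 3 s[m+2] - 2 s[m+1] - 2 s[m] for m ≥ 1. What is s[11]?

-1896

s[4] = 3*2 - 2*(-4) - 2*(-1) = 16
s[5] = 3*16 - 2*2 - 2*(-4) = 52
s[6] = 3*52 - 2*16 - 2*2 = 120
s[7] = 3*120 - 2*52 - 2*16 = 224
s[8] = 3*224 - 2*120 - 2*52 = 328
s[9] = 3*328 - 2*224 - 2*120 = 296
s[10] = 3*296 - 2*328 - 2*224 = -216
s[11] = 3*(-216) - 2*296 - 2*328 = -1896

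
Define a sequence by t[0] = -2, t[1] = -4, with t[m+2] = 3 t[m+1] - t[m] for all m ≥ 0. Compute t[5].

-178

t[2] = 3(-4) - (-2) = -10
t[3] = 3(-10) - (-4) = -26
t[4] = 3(-26) - (-10) = -68
t[5] = 3(-68) - (-26) = -178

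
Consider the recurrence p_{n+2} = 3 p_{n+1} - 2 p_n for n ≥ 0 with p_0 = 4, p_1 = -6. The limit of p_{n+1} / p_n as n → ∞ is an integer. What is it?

2

The characteristic equation is r^2 - 3r + 2 = 0, which factors as (r - 2)(r - 1) = 0.
So the roots are 2 and 1. Since |2| > |1| and the coefficient of 2^n is non-zero, the ratio tends to 2.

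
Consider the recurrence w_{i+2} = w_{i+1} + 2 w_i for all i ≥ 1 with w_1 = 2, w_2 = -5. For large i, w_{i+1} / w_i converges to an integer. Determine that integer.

2

The characteristic equation is r^2 - r - 2 = 0, which factors as (r - 2)(r + 1) = 0.
So the roots are 2 and -1. Since |2| > |-1| and the coefficient of 2^i is non-zero, the ratio tends to 2.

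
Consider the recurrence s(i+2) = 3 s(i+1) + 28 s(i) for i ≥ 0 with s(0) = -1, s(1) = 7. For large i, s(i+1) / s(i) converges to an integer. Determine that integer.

The characteristic equation is r^2 - 3r - 28 = 0, which factors as (r - 7)(r + 4) = 0.
So the roots are 7 and -4. Since |7| > |-4| and the coefficient of 7^i is non-zero, the ratio tends to 7.

7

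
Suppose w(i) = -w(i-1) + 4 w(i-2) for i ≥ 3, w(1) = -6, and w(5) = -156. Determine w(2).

Let w(2) = z.
w(3) = -24 - z
w(4) = 24 + 5z
w(5) = -120 - 9z
So -120 - 9z = -156, giving z = 4.

4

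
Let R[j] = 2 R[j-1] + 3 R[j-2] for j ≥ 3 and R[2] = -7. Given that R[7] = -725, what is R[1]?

Let R[1] = w.
R[3] = -14 + 3w
R[4] = -49 + 6w
R[5] = -140 + 21w
R[6] = -427 + 60w
R[7] = -1274 + 183w
So -1274 + 183w = -725, giving w = 3.

3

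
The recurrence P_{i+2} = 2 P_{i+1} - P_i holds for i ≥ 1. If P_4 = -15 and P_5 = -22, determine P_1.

6

Rearranging, P_{i-2} = -(P_i - 2 P_{i-1}).
P_3 = -(-22 - 2*(-15)) = -8
P_2 = -(-15 - 2*(-8)) = -1
P_1 = -(-8 - 2*(-1)) = 6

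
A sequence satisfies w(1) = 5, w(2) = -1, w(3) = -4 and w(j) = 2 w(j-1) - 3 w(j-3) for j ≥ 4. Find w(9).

w(4) = 2*(-4) - 3*5 = -23
w(5) = 2*(-23) - 3*(-1) = -43
w(6) = 2*(-43) - 3*(-4) = -74
w(7) = 2*(-74) - 3*(-23) = -79
w(8) = 2*(-79) - 3*(-43) = -29
w(9) = 2*(-29) - 3*(-74) = 164

164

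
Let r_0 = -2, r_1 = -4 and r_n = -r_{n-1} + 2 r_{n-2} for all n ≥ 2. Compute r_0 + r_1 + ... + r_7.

r_2 = -(-4) + 2(-2) = 0
r_3 = -0 + 2(-4) = -8
r_4 = -(-8) + 2(0) = 8
r_5 = -8 + 2(-8) = -24
r_6 = -(-24) + 2(8) = 40
r_7 = -40 + 2(-24) = -88
Sum = (-2) + (-4) + 0 + (-8) + 8 + (-24) + 40 + (-88) = -78

-78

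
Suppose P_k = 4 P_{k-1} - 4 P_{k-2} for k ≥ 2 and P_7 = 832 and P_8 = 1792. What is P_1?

7

Rearranging, P_{k-2} = (P_k - 4 P_{k-1}) / -4.
P_6 = (1792 - 4*832) / -4 = -1536/-4 = 384
P_5 = (832 - 4*384) / -4 = -704/-4 = 176
P_4 = (384 - 4*176) / -4 = -320/-4 = 80
P_3 = (176 - 4*80) / -4 = -144/-4 = 36
P_2 = (80 - 4*36) / -4 = -64/-4 = 16
P_1 = (36 - 4*16) / -4 = -28/-4 = 7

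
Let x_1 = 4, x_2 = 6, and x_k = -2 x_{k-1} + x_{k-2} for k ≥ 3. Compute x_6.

126

x_3 = -2·6 + 4 = -8
x_4 = -2·(-8) + 6 = 22
x_5 = -2·22 + (-8) = -52
x_6 = -2·(-52) + 22 = 126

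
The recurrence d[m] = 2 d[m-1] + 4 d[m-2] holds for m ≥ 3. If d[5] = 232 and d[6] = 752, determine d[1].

Rearranging, d[m-2] = (d[m] - 2 d[m-1]) / 4.
d[4] = (752 - 2(232)) / 4 = 288/4 = 72
d[3] = (232 - 2(72)) / 4 = 88/4 = 22
d[2] = (72 - 2(22)) / 4 = 28/4 = 7
d[1] = (22 - 2(7)) / 4 = 8/4 = 2

2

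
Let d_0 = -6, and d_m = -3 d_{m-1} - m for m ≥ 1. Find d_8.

d_1 = -3·(-6) - 1 = 17
d_2 = -3·17 - 2 = -53
d_3 = -3·(-53) - 3 = 156
d_4 = -3·156 - 4 = -472
d_5 = -3·(-472) - 5 = 1411
d_6 = -3·1411 - 6 = -4239
d_7 = -3·(-4239) - 7 = 12710
d_8 = -3·12710 - 8 = -38138

-38138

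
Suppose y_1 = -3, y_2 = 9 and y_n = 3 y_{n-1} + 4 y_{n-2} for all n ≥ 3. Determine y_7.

y_3 = 3(9) + 4(-3) = 15
y_4 = 3(15) + 4(9) = 81
y_5 = 3(81) + 4(15) = 303
y_6 = 3(303) + 4(81) = 1233
y_7 = 3(1233) + 4(303) = 4911

4911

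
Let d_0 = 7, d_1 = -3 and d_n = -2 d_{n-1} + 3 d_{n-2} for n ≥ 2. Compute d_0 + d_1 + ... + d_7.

d_2 = -2(-3) + 3(7) = 27
d_3 = -2(27) + 3(-3) = -63
d_4 = -2(-63) + 3(27) = 207
d_5 = -2(207) + 3(-63) = -603
d_6 = -2(-603) + 3(207) = 1827
d_7 = -2(1827) + 3(-603) = -5463
Sum = 7 + (-3) + 27 + (-63) + 207 + (-603) + 1827 + (-5463) = -4064

-4064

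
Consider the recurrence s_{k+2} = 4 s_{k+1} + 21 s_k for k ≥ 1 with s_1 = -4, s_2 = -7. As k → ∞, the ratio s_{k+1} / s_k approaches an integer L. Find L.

7

The characteristic equation is r^2 - 4r - 21 = 0, which factors as (r - 7)(r + 3) = 0.
So the roots are 7 and -3. Since |7| > |-3| and the coefficient of 7^k is non-zero, the ratio tends to 7.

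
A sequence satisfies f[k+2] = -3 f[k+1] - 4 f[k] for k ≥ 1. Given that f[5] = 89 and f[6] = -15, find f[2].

-3

Rearranging, f[k-2] = (f[k] + 3 f[k-1]) / -4.
f[4] = (-15 + 3(89)) / -4 = 252/-4 = -63
f[3] = (89 + 3(-63)) / -4 = -100/-4 = 25
f[2] = (-63 + 3(25)) / -4 = 12/-4 = -3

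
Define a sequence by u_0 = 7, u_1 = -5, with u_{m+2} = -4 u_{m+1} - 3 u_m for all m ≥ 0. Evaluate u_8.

u_2 = -4*(-5) - 3*7 = -1
u_3 = -4*(-1) - 3*(-5) = 19
u_4 = -4*19 - 3*(-1) = -73
u_5 = -4*(-73) - 3*19 = 235
u_6 = -4*235 - 3*(-73) = -721
u_7 = -4*(-721) - 3*235 = 2179
u_8 = -4*2179 - 3*(-721) = -6553

-6553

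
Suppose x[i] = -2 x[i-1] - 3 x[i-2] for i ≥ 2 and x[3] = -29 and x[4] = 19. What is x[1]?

1

Rearranging, x[i-2] = (x[i] + 2 x[i-1]) / -3.
x[2] = (19 + 2*(-29)) / -3 = -39/-3 = 13
x[1] = (-29 + 2*13) / -3 = -3/-3 = 1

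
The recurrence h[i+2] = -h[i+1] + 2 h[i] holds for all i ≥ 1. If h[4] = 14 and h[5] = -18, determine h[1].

Rearranging, h[i-2] = (h[i] + h[i-1]) / 2.
h[3] = (-18 + 14) / 2 = -4/2 = -2
h[2] = (14 + (-2)) / 2 = 12/2 = 6
h[1] = (-2 + 6) / 2 = 4/2 = 2

2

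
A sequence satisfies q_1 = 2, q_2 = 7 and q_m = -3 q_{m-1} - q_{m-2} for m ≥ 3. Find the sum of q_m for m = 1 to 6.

312

q_3 = -3(7) - 2 = -23
q_4 = -3(-23) - 7 = 62
q_5 = -3(62) - (-23) = -163
q_6 = -3(-163) - 62 = 427
Sum = 2 + 7 + (-23) + 62 + (-163) + 427 = 312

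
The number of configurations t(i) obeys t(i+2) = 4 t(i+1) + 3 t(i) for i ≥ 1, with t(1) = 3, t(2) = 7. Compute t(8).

t(3) = 4·7 + 3·3 = 37
t(4) = 4·37 + 3·7 = 169
t(5) = 4·169 + 3·37 = 787
t(6) = 4·787 + 3·169 = 3655
t(7) = 4·3655 + 3·787 = 16981
t(8) = 4·16981 + 3·3655 = 78889

78889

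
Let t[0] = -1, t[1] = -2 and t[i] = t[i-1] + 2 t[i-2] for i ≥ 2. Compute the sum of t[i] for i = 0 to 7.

-255

t[2] = (-2) + 2·(-1) = -4
t[3] = (-4) + 2·(-2) = -8
t[4] = (-8) + 2·(-4) = -16
t[5] = (-16) + 2·(-8) = -32
t[6] = (-32) + 2·(-16) = -64
t[7] = (-64) + 2·(-32) = -128
Sum = (-1) + (-2) + (-4) + (-8) + (-16) + (-32) + (-64) + (-128) = -255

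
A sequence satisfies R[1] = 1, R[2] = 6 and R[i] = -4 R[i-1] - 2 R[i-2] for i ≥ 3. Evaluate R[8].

12592

R[3] = -4·6 - 2·1 = -26
R[4] = -4·(-26) - 2·6 = 92
R[5] = -4·92 - 2·(-26) = -316
R[6] = -4·(-316) - 2·92 = 1080
R[7] = -4·1080 - 2·(-316) = -3688
R[8] = -4·(-3688) - 2·1080 = 12592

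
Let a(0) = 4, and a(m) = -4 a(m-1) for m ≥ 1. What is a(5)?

a(1) = -4(4) = -16
a(2) = -4(-16) = 64
a(3) = -4(64) = -256
a(4) = -4(-256) = 1024
a(5) = -4(1024) = -4096

-4096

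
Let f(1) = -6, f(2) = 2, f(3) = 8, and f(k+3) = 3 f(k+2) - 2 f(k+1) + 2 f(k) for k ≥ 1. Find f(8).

252

f(4) = 3(8) - 2(2) + 2(-6) = 8
f(5) = 3(8) - 2(8) + 2(2) = 12
f(6) = 3(12) - 2(8) + 2(8) = 36
f(7) = 3(36) - 2(12) + 2(8) = 100
f(8) = 3(100) - 2(36) + 2(12) = 252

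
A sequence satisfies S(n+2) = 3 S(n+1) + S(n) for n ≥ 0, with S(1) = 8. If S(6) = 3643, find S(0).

7

Let S(0) = w.
S(2) = 24 + w
S(3) = 80 + 3w
S(4) = 264 + 10w
S(5) = 872 + 33w
S(6) = 2880 + 109w
So 2880 + 109w = 3643, giving w = 7.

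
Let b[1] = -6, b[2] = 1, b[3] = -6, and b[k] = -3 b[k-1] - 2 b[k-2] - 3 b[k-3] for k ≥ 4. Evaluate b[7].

b[4] = -3*(-6) - 2*1 - 3*(-6) = 34
b[5] = -3*34 - 2*(-6) - 3*1 = -93
b[6] = -3*(-93) - 2*34 - 3*(-6) = 229
b[7] = -3*229 - 2*(-93) - 3*34 = -603

-603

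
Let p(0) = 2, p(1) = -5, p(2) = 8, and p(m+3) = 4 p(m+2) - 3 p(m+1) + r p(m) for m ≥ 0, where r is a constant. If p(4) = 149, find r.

p(3) = 47 + 2r
p(4) = 164 + 3r
So 164 + 3r = 149, giving r = -5.

-5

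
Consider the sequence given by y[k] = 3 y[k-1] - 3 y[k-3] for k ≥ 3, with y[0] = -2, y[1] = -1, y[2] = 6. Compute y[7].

1422

y[3] = 3·6 - 3·(-2) = 24
y[4] = 3·24 - 3·(-1) = 75
y[5] = 3·75 - 3·6 = 207
y[6] = 3·207 - 3·24 = 549
y[7] = 3·549 - 3·75 = 1422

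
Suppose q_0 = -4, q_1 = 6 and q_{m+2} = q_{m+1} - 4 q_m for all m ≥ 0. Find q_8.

-506

q_2 = 6 - 4(-4) = 22
q_3 = 22 - 4(6) = -2
q_4 = (-2) - 4(22) = -90
q_5 = (-90) - 4(-2) = -82
q_6 = (-82) - 4(-90) = 278
q_7 = 278 - 4(-82) = 606
q_8 = 606 - 4(278) = -506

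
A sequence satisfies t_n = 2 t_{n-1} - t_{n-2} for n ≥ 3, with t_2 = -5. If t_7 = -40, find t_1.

Let t_1 = z.
t_3 = -10 - z
t_4 = -15 - 2z
t_5 = -20 - 3z
t_6 = -25 - 4z
t_7 = -30 - 5z
So -30 - 5z = -40, giving z = 2.

2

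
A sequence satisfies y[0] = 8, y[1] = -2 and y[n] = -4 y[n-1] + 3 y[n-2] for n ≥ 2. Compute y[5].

y[2] = -4*(-2) + 3*8 = 32
y[3] = -4*32 + 3*(-2) = -134
y[4] = -4*(-134) + 3*32 = 632
y[5] = -4*632 + 3*(-134) = -2930

-2930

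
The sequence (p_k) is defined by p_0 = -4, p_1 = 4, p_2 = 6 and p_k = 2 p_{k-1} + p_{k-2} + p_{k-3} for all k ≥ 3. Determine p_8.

1416

p_3 = 2(6) + 4 + (-4) = 12
p_4 = 2(12) + 6 + 4 = 34
p_5 = 2(34) + 12 + 6 = 86
p_6 = 2(86) + 34 + 12 = 218
p_7 = 2(218) + 86 + 34 = 556
p_8 = 2(556) + 218 + 86 = 1416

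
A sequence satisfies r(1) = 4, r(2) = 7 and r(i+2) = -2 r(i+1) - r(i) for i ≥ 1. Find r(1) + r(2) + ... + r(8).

r(3) = -2·7 - 4 = -18
r(4) = -2·(-18) - 7 = 29
r(5) = -2·29 - (-18) = -40
r(6) = -2·(-40) - 29 = 51
r(7) = -2·51 - (-40) = -62
r(8) = -2·(-62) - 51 = 73
Sum = 4 + 7 + (-18) + 29 + (-40) + 51 + (-62) + 73 = 44

44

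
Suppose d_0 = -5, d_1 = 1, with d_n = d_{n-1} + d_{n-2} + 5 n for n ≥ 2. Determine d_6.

173

d_2 = 1 + (-5) + 10 = 6
d_3 = 6 + 1 + 15 = 22
d_4 = 22 + 6 + 20 = 48
d_5 = 48 + 22 + 25 = 95
d_6 = 95 + 48 + 30 = 173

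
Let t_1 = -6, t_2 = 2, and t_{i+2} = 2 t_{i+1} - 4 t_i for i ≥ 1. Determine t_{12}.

-14336

t_3 = 2*2 - 4*(-6) = 28
t_4 = 2*28 - 4*2 = 48
t_5 = 2*48 - 4*28 = -16
t_6 = 2*(-16) - 4*48 = -224
t_7 = 2*(-224) - 4*(-16) = -384
t_8 = 2*(-384) - 4*(-224) = 128
t_9 = 2*128 - 4*(-384) = 1792
t_{10} = 2*1792 - 4*128 = 3072
t_{11} = 2*3072 - 4*1792 = -1024
t_{12} = 2*(-1024) - 4*3072 = -14336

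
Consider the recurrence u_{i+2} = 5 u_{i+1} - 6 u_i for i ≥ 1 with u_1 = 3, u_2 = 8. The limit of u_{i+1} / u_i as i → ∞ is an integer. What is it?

3

The characteristic equation is r^2 - 5r + 6 = 0, which factors as (r - 3)(r - 2) = 0.
So the roots are 3 and 2. Since |3| > |2| and the coefficient of 3^i is non-zero, the ratio tends to 3.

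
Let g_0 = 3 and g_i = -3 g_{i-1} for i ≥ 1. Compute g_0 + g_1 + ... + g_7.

-4920

g_1 = -3*3 = -9
g_2 = -3*(-9) = 27
g_3 = -3*27 = -81
g_4 = -3*(-81) = 243
g_5 = -3*243 = -729
g_6 = -3*(-729) = 2187
g_7 = -3*2187 = -6561
Sum = 3 + (-9) + 27 + (-81) + 243 + (-729) + 2187 + (-6561) = -4920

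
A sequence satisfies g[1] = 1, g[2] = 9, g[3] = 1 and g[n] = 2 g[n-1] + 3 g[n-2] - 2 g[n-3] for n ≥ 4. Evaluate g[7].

377

g[4] = 2*1 + 3*9 - 2*1 = 27
g[5] = 2*27 + 3*1 - 2*9 = 39
g[6] = 2*39 + 3*27 - 2*1 = 157
g[7] = 2*157 + 3*39 - 2*27 = 377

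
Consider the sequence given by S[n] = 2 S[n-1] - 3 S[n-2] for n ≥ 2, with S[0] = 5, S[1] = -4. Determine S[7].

S[2] = 2(-4) - 3(5) = -23
S[3] = 2(-23) - 3(-4) = -34
S[4] = 2(-34) - 3(-23) = 1
S[5] = 2(1) - 3(-34) = 104
S[6] = 2(104) - 3(1) = 205
S[7] = 2(205) - 3(104) = 98

98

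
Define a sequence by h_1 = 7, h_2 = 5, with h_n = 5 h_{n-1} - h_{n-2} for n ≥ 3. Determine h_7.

h_3 = 5*5 - 7 = 18
h_4 = 5*18 - 5 = 85
h_5 = 5*85 - 18 = 407
h_6 = 5*407 - 85 = 1950
h_7 = 5*1950 - 407 = 9343

9343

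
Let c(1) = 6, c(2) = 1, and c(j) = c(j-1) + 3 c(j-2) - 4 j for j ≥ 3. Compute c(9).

c(3) = 1 + 3*6 - 12 = 7
c(4) = 7 + 3*1 - 16 = -6
c(5) = (-6) + 3*7 - 20 = -5
c(6) = (-5) + 3*(-6) - 24 = -47
c(7) = (-47) + 3*(-5) - 28 = -90
c(8) = (-90) + 3*(-47) - 32 = -263
c(9) = (-263) + 3*(-90) - 36 = -569

-569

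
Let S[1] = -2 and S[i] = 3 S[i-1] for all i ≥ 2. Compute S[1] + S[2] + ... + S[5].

S[2] = 3·(-2) = -6
S[3] = 3·(-6) = -18
S[4] = 3·(-18) = -54
S[5] = 3·(-54) = -162
Sum = (-2) + (-6) + (-18) + (-54) + (-162) = -242

-242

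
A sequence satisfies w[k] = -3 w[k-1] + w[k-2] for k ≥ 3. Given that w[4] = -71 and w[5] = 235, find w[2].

Rearranging, w[k-2] = w[k] + 3 w[k-1].
w[3] = 235 + 3(-71) = 22
w[2] = -71 + 3(22) = -5

-5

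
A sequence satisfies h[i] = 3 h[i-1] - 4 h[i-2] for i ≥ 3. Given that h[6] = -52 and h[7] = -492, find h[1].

Rearranging, h[i-2] = (h[i] - 3 h[i-1]) / -4.
h[5] = (-492 - 3*(-52)) / -4 = -336/-4 = 84
h[4] = (-52 - 3*84) / -4 = -304/-4 = 76
h[3] = (84 - 3*76) / -4 = -144/-4 = 36
h[2] = (76 - 3*36) / -4 = -32/-4 = 8
h[1] = (36 - 3*8) / -4 = 12/-4 = -3

-3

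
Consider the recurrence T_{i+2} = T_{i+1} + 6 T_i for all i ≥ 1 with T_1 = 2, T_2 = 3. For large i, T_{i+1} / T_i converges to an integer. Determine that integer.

3

The characteristic equation is r^2 - r - 6 = 0, which factors as (r - 3)(r + 2) = 0.
So the roots are 3 and -2. Since |3| > |-2| and the coefficient of 3^i is non-zero, the ratio tends to 3.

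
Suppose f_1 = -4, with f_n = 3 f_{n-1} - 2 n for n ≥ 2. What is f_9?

-42636

f_2 = 3(-4) - 4 = -16
f_3 = 3(-16) - 6 = -54
f_4 = 3(-54) - 8 = -170
f_5 = 3(-170) - 10 = -520
f_6 = 3(-520) - 12 = -1572
f_7 = 3(-1572) - 14 = -4730
f_8 = 3(-4730) - 16 = -14206
f_9 = 3(-14206) - 18 = -42636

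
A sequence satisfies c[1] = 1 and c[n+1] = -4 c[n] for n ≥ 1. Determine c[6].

-1024

c[2] = -4*1 = -4
c[3] = -4*(-4) = 16
c[4] = -4*16 = -64
c[5] = -4*(-64) = 256
c[6] = -4*256 = -1024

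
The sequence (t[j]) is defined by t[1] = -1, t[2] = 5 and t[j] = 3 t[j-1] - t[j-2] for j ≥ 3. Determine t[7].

t[3] = 3*5 - (-1) = 16
t[4] = 3*16 - 5 = 43
t[5] = 3*43 - 16 = 113
t[6] = 3*113 - 43 = 296
t[7] = 3*296 - 113 = 775

775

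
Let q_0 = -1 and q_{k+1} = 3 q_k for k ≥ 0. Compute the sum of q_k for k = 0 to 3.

q_1 = 3*(-1) = -3
q_2 = 3*(-3) = -9
q_3 = 3*(-9) = -27
Sum = (-1) + (-3) + (-9) + (-27) = -40

-40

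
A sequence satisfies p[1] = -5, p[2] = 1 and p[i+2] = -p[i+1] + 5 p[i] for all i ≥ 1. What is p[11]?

p[3] = -1 + 5·(-5) = -26
p[4] = -(-26) + 5·1 = 31
p[5] = -31 + 5·(-26) = -161
p[6] = -(-161) + 5·31 = 316
p[7] = -316 + 5·(-161) = -1121
p[8] = -(-1121) + 5·316 = 2701
p[9] = -2701 + 5·(-1121) = -8306
p[10] = -(-8306) + 5·2701 = 21811
p[11] = -21811 + 5·(-8306) = -63341

-63341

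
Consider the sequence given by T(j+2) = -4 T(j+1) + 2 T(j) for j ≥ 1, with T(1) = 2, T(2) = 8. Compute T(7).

-11248

T(3) = -4·8 + 2·2 = -28
T(4) = -4·(-28) + 2·8 = 128
T(5) = -4·128 + 2·(-28) = -568
T(6) = -4·(-568) + 2·128 = 2528
T(7) = -4·2528 + 2·(-568) = -11248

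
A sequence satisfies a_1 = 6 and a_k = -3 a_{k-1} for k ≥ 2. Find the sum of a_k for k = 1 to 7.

a_2 = -3·6 = -18
a_3 = -3·(-18) = 54
a_4 = -3·54 = -162
a_5 = -3·(-162) = 486
a_6 = -3·486 = -1458
a_7 = -3·(-1458) = 4374
Sum = 6 + (-18) + 54 + (-162) + 486 + (-1458) + 4374 = 3282

3282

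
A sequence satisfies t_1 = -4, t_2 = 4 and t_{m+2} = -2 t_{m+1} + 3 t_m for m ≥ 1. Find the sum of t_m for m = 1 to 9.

t_3 = -2(4) + 3(-4) = -20
t_4 = -2(-20) + 3(4) = 52
t_5 = -2(52) + 3(-20) = -164
t_6 = -2(-164) + 3(52) = 484
t_7 = -2(484) + 3(-164) = -1460
t_8 = -2(-1460) + 3(484) = 4372
t_9 = -2(4372) + 3(-1460) = -13124
Sum = (-4) + 4 + (-20) + 52 + (-164) + 484 + (-1460) + 4372 + (-13124) = -9860

-9860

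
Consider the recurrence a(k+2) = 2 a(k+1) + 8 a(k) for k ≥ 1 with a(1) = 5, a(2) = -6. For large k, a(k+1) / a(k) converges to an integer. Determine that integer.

The characteristic equation is r^2 - 2r - 8 = 0, which factors as (r - 4)(r + 2) = 0.
So the roots are 4 and -2. Since |4| > |-2| and the coefficient of 4^k is non-zero, the ratio tends to 4.

4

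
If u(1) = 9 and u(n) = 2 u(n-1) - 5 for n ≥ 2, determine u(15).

65541

The fixed point is -5/(1 - 2) = 5, so u(n) - 5 = 2(u(n-1) - 5).
Hence u(n) = 4·2^{n-1} + 5.
u(15) = 4·2^{14} + 5 = 4·16384 + 5 = 65541.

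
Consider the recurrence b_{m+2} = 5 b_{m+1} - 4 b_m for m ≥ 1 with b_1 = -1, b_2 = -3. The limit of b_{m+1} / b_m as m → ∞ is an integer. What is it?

4

The characteristic equation is r^2 - 5r + 4 = 0, which factors as (r - 4)(r - 1) = 0.
So the roots are 4 and 1. Since |4| > |1| and the coefficient of 4^m is non-zero, the ratio tends to 4.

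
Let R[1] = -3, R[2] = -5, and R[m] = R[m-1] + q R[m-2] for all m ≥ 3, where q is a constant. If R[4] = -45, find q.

5

R[3] = -5 - 3q
R[4] = -5 - 8q
So -5 - 8q = -45, giving q = 5.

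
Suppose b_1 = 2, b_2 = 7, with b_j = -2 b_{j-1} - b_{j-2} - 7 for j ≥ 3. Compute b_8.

82

b_3 = -2*7 - 2 - 7 = -23
b_4 = -2*(-23) - 7 - 7 = 32
b_5 = -2*32 - (-23) - 7 = -48
b_6 = -2*(-48) - 32 - 7 = 57
b_7 = -2*57 - (-48) - 7 = -73
b_8 = -2*(-73) - 57 - 7 = 82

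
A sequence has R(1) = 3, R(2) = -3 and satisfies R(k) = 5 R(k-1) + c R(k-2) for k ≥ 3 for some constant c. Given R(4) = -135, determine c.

R(3) = -15 + 3c
R(4) = -75 + 12c
So -75 + 12c = -135, giving c = -5.

-5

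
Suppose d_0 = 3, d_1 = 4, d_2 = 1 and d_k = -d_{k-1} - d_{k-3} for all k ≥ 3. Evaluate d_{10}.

16

d_3 = -1 - 3 = -4
d_4 = -(-4) - 4 = 0
d_5 = -0 - 1 = -1
d_6 = -(-1) - (-4) = 5
d_7 = -5 - 0 = -5
d_8 = -(-5) - (-1) = 6
d_9 = -6 - 5 = -11
d_{10} = -(-11) - (-5) = 16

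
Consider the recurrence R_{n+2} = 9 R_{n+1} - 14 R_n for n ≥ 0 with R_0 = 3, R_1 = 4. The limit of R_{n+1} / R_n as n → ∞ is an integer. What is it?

7

The characteristic equation is r^2 - 9r + 14 = 0, which factors as (r - 7)(r - 2) = 0.
So the roots are 7 and 2. Since |7| > |2| and the coefficient of 7^n is non-zero, the ratio tends to 7.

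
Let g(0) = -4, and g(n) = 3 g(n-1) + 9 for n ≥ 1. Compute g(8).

g(1) = 3*(-4) + 9 = -3
g(2) = 3*(-3) + 9 = 0
g(3) = 3*0 + 9 = 9
g(4) = 3*9 + 9 = 36
g(5) = 3*36 + 9 = 117
g(6) = 3*117 + 9 = 360
g(7) = 3*360 + 9 = 1089
g(8) = 3*1089 + 9 = 3276

3276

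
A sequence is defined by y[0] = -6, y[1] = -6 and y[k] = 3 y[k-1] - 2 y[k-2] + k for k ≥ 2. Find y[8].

707

y[2] = 3*(-6) - 2*(-6) + 2 = -4
y[3] = 3*(-4) - 2*(-6) + 3 = 3
y[4] = 3*3 - 2*(-4) + 4 = 21
y[5] = 3*21 - 2*3 + 5 = 62
y[6] = 3*62 - 2*21 + 6 = 150
y[7] = 3*150 - 2*62 + 7 = 333
y[8] = 3*333 - 2*150 + 8 = 707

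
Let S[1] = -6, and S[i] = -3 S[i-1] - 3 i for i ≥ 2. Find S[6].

S[2] = -3*(-6) - 6 = 12
S[3] = -3*12 - 9 = -45
S[4] = -3*(-45) - 12 = 123
S[5] = -3*123 - 15 = -384
S[6] = -3*(-384) - 18 = 1134

1134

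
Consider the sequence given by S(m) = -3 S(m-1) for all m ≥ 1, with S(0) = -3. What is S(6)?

-2187

S(1) = -3·(-3) = 9
S(2) = -3·9 = -27
S(3) = -3·(-27) = 81
S(4) = -3·81 = -243
S(5) = -3·(-243) = 729
S(6) = -3·729 = -2187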